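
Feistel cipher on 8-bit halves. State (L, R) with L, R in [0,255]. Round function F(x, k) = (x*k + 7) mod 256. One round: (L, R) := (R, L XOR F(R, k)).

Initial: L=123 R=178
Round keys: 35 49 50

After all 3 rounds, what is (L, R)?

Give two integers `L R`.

Round 1 (k=35): L=178 R=38
Round 2 (k=49): L=38 R=255
Round 3 (k=50): L=255 R=243

Answer: 255 243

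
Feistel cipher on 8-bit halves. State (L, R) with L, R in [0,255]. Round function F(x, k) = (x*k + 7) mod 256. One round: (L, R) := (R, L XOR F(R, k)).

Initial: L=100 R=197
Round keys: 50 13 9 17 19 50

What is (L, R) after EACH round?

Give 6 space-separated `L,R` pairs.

Round 1 (k=50): L=197 R=229
Round 2 (k=13): L=229 R=109
Round 3 (k=9): L=109 R=57
Round 4 (k=17): L=57 R=189
Round 5 (k=19): L=189 R=55
Round 6 (k=50): L=55 R=120

Answer: 197,229 229,109 109,57 57,189 189,55 55,120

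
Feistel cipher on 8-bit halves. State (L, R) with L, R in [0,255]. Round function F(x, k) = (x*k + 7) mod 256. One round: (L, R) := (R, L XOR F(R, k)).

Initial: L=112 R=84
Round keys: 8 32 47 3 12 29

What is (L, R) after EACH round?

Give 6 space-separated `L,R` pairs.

Answer: 84,215 215,179 179,51 51,19 19,216 216,108

Derivation:
Round 1 (k=8): L=84 R=215
Round 2 (k=32): L=215 R=179
Round 3 (k=47): L=179 R=51
Round 4 (k=3): L=51 R=19
Round 5 (k=12): L=19 R=216
Round 6 (k=29): L=216 R=108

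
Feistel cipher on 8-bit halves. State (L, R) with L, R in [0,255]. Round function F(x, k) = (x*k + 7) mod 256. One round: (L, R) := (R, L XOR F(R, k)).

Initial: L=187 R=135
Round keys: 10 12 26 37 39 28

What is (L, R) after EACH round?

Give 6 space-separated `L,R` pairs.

Round 1 (k=10): L=135 R=246
Round 2 (k=12): L=246 R=8
Round 3 (k=26): L=8 R=33
Round 4 (k=37): L=33 R=196
Round 5 (k=39): L=196 R=194
Round 6 (k=28): L=194 R=251

Answer: 135,246 246,8 8,33 33,196 196,194 194,251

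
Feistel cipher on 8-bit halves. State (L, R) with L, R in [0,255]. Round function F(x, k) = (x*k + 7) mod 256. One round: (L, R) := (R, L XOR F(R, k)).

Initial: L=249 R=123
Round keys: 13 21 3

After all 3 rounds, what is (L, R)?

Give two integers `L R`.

Round 1 (k=13): L=123 R=191
Round 2 (k=21): L=191 R=201
Round 3 (k=3): L=201 R=221

Answer: 201 221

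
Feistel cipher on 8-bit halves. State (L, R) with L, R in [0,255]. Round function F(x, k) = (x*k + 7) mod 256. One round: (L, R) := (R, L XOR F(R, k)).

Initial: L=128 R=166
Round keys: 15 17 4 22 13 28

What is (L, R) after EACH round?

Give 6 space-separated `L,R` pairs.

Round 1 (k=15): L=166 R=65
Round 2 (k=17): L=65 R=254
Round 3 (k=4): L=254 R=190
Round 4 (k=22): L=190 R=165
Round 5 (k=13): L=165 R=214
Round 6 (k=28): L=214 R=202

Answer: 166,65 65,254 254,190 190,165 165,214 214,202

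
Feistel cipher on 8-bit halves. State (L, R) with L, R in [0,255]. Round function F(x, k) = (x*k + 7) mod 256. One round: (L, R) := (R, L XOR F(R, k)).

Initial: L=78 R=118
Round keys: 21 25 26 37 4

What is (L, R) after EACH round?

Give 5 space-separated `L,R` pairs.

Answer: 118,251 251,252 252,100 100,135 135,71

Derivation:
Round 1 (k=21): L=118 R=251
Round 2 (k=25): L=251 R=252
Round 3 (k=26): L=252 R=100
Round 4 (k=37): L=100 R=135
Round 5 (k=4): L=135 R=71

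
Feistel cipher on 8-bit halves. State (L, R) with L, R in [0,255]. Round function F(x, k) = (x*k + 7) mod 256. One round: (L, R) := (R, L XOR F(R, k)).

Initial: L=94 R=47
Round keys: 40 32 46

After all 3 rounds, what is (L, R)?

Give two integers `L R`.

Answer: 8 118

Derivation:
Round 1 (k=40): L=47 R=1
Round 2 (k=32): L=1 R=8
Round 3 (k=46): L=8 R=118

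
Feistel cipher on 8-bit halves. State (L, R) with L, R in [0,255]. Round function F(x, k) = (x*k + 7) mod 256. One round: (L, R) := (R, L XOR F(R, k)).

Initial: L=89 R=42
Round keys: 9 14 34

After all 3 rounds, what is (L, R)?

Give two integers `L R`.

Round 1 (k=9): L=42 R=216
Round 2 (k=14): L=216 R=253
Round 3 (k=34): L=253 R=121

Answer: 253 121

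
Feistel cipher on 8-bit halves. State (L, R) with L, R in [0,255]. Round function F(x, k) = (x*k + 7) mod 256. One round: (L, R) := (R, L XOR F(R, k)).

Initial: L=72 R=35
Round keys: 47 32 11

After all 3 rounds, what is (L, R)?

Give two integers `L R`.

Answer: 164 47

Derivation:
Round 1 (k=47): L=35 R=60
Round 2 (k=32): L=60 R=164
Round 3 (k=11): L=164 R=47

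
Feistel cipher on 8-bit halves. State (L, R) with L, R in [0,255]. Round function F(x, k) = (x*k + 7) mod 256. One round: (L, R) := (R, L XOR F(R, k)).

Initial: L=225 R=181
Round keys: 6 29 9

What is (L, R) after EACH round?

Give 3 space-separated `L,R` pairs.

Round 1 (k=6): L=181 R=164
Round 2 (k=29): L=164 R=46
Round 3 (k=9): L=46 R=1

Answer: 181,164 164,46 46,1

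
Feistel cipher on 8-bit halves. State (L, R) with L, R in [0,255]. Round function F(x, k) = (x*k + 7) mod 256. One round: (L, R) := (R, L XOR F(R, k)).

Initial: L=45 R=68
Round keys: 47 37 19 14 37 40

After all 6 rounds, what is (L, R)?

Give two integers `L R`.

Answer: 121 73

Derivation:
Round 1 (k=47): L=68 R=174
Round 2 (k=37): L=174 R=105
Round 3 (k=19): L=105 R=124
Round 4 (k=14): L=124 R=166
Round 5 (k=37): L=166 R=121
Round 6 (k=40): L=121 R=73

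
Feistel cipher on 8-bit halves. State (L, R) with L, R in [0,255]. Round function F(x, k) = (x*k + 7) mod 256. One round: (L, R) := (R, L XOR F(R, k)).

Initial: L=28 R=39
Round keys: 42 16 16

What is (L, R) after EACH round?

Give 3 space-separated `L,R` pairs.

Answer: 39,113 113,48 48,118

Derivation:
Round 1 (k=42): L=39 R=113
Round 2 (k=16): L=113 R=48
Round 3 (k=16): L=48 R=118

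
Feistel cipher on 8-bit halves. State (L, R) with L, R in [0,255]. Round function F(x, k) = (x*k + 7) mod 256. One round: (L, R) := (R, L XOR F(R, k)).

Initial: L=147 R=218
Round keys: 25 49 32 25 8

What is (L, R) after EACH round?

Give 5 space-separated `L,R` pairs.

Round 1 (k=25): L=218 R=194
Round 2 (k=49): L=194 R=243
Round 3 (k=32): L=243 R=165
Round 4 (k=25): L=165 R=215
Round 5 (k=8): L=215 R=26

Answer: 218,194 194,243 243,165 165,215 215,26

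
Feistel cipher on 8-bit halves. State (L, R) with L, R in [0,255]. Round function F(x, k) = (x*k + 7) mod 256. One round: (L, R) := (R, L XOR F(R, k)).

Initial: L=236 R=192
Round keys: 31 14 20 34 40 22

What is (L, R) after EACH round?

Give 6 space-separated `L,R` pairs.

Round 1 (k=31): L=192 R=171
Round 2 (k=14): L=171 R=161
Round 3 (k=20): L=161 R=48
Round 4 (k=34): L=48 R=198
Round 5 (k=40): L=198 R=199
Round 6 (k=22): L=199 R=231

Answer: 192,171 171,161 161,48 48,198 198,199 199,231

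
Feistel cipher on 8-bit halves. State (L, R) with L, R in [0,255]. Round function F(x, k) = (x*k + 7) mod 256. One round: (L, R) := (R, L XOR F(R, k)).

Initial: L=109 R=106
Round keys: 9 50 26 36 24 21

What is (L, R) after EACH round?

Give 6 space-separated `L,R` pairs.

Answer: 106,172 172,245 245,69 69,78 78,18 18,207

Derivation:
Round 1 (k=9): L=106 R=172
Round 2 (k=50): L=172 R=245
Round 3 (k=26): L=245 R=69
Round 4 (k=36): L=69 R=78
Round 5 (k=24): L=78 R=18
Round 6 (k=21): L=18 R=207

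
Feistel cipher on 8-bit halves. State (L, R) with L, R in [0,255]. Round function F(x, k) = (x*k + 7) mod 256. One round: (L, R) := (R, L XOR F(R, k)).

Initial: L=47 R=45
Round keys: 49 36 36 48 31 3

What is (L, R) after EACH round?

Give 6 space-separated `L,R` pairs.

Answer: 45,139 139,190 190,52 52,121 121,154 154,172

Derivation:
Round 1 (k=49): L=45 R=139
Round 2 (k=36): L=139 R=190
Round 3 (k=36): L=190 R=52
Round 4 (k=48): L=52 R=121
Round 5 (k=31): L=121 R=154
Round 6 (k=3): L=154 R=172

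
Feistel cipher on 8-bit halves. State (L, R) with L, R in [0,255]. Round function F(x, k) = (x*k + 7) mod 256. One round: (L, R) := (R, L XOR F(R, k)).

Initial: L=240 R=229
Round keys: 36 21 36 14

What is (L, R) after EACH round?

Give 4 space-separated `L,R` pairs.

Answer: 229,203 203,75 75,88 88,156

Derivation:
Round 1 (k=36): L=229 R=203
Round 2 (k=21): L=203 R=75
Round 3 (k=36): L=75 R=88
Round 4 (k=14): L=88 R=156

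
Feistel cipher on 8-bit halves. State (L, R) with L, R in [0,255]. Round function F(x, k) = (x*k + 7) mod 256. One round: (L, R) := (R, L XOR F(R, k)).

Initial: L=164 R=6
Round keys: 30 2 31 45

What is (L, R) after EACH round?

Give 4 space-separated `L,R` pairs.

Round 1 (k=30): L=6 R=31
Round 2 (k=2): L=31 R=67
Round 3 (k=31): L=67 R=59
Round 4 (k=45): L=59 R=37

Answer: 6,31 31,67 67,59 59,37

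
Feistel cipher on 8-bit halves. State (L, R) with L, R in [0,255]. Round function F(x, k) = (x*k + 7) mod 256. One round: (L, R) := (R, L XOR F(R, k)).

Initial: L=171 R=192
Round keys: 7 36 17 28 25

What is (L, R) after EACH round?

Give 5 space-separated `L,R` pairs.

Round 1 (k=7): L=192 R=236
Round 2 (k=36): L=236 R=247
Round 3 (k=17): L=247 R=130
Round 4 (k=28): L=130 R=200
Round 5 (k=25): L=200 R=13

Answer: 192,236 236,247 247,130 130,200 200,13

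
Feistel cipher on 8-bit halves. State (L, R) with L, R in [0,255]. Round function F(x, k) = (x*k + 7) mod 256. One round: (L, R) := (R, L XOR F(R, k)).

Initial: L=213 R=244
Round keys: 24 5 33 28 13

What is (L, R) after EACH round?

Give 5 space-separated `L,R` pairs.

Round 1 (k=24): L=244 R=50
Round 2 (k=5): L=50 R=245
Round 3 (k=33): L=245 R=174
Round 4 (k=28): L=174 R=250
Round 5 (k=13): L=250 R=23

Answer: 244,50 50,245 245,174 174,250 250,23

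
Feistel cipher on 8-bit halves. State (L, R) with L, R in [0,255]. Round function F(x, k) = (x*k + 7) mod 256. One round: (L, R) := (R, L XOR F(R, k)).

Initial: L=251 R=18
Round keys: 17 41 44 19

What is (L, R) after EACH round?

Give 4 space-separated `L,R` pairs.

Round 1 (k=17): L=18 R=194
Round 2 (k=41): L=194 R=11
Round 3 (k=44): L=11 R=41
Round 4 (k=19): L=41 R=25

Answer: 18,194 194,11 11,41 41,25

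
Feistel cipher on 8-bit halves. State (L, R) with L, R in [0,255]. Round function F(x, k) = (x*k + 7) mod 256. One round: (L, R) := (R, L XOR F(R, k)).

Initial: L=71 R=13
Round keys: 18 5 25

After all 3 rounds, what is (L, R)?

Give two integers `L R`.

Round 1 (k=18): L=13 R=182
Round 2 (k=5): L=182 R=152
Round 3 (k=25): L=152 R=105

Answer: 152 105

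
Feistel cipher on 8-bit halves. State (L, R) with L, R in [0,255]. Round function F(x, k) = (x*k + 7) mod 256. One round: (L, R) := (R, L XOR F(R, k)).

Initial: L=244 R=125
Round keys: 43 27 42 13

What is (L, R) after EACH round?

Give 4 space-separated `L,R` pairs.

Round 1 (k=43): L=125 R=242
Round 2 (k=27): L=242 R=240
Round 3 (k=42): L=240 R=149
Round 4 (k=13): L=149 R=104

Answer: 125,242 242,240 240,149 149,104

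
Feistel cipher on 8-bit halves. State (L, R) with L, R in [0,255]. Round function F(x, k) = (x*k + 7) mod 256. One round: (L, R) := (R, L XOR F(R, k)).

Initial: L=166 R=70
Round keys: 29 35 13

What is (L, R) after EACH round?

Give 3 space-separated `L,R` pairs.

Answer: 70,83 83,38 38,166

Derivation:
Round 1 (k=29): L=70 R=83
Round 2 (k=35): L=83 R=38
Round 3 (k=13): L=38 R=166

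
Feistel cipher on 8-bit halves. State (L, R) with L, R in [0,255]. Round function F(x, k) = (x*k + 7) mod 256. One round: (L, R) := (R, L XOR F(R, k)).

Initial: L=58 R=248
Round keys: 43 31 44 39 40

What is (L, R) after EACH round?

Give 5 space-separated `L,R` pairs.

Round 1 (k=43): L=248 R=149
Round 2 (k=31): L=149 R=234
Round 3 (k=44): L=234 R=170
Round 4 (k=39): L=170 R=7
Round 5 (k=40): L=7 R=181

Answer: 248,149 149,234 234,170 170,7 7,181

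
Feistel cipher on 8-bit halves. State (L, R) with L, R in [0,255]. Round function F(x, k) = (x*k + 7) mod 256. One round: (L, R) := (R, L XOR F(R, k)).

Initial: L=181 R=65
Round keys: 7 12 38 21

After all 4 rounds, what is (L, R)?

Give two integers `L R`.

Round 1 (k=7): L=65 R=123
Round 2 (k=12): L=123 R=138
Round 3 (k=38): L=138 R=248
Round 4 (k=21): L=248 R=213

Answer: 248 213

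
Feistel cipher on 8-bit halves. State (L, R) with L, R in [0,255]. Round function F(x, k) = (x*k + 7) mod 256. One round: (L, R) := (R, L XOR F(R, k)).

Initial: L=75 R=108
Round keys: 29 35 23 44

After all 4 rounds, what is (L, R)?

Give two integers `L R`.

Answer: 84 4

Derivation:
Round 1 (k=29): L=108 R=8
Round 2 (k=35): L=8 R=115
Round 3 (k=23): L=115 R=84
Round 4 (k=44): L=84 R=4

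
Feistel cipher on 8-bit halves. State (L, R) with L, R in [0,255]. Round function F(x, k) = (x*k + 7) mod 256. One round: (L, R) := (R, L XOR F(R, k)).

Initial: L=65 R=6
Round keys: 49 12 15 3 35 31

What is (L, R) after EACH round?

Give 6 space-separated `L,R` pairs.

Round 1 (k=49): L=6 R=108
Round 2 (k=12): L=108 R=17
Round 3 (k=15): L=17 R=106
Round 4 (k=3): L=106 R=84
Round 5 (k=35): L=84 R=233
Round 6 (k=31): L=233 R=106

Answer: 6,108 108,17 17,106 106,84 84,233 233,106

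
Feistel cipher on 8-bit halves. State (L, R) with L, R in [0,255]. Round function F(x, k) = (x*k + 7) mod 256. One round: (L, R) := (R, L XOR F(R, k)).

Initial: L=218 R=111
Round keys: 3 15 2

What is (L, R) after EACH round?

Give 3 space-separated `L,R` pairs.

Answer: 111,142 142,54 54,253

Derivation:
Round 1 (k=3): L=111 R=142
Round 2 (k=15): L=142 R=54
Round 3 (k=2): L=54 R=253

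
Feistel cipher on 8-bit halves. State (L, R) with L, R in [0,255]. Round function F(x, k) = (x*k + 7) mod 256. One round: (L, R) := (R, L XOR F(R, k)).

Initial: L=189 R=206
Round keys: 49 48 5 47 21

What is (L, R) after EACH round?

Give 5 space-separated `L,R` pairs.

Answer: 206,200 200,73 73,188 188,194 194,77

Derivation:
Round 1 (k=49): L=206 R=200
Round 2 (k=48): L=200 R=73
Round 3 (k=5): L=73 R=188
Round 4 (k=47): L=188 R=194
Round 5 (k=21): L=194 R=77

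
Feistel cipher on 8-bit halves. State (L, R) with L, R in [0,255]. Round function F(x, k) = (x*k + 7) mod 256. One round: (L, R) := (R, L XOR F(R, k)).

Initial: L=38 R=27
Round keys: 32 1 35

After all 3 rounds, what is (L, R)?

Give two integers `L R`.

Round 1 (k=32): L=27 R=65
Round 2 (k=1): L=65 R=83
Round 3 (k=35): L=83 R=33

Answer: 83 33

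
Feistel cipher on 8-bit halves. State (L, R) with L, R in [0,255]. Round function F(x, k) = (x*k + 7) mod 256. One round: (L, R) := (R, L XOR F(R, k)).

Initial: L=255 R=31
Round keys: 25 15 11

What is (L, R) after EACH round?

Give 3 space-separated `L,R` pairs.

Round 1 (k=25): L=31 R=241
Round 2 (k=15): L=241 R=57
Round 3 (k=11): L=57 R=139

Answer: 31,241 241,57 57,139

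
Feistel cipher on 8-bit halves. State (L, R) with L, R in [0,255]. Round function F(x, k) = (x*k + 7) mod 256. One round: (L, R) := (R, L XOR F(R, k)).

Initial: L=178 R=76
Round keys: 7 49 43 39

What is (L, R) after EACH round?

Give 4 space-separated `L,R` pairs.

Answer: 76,169 169,44 44,194 194,185

Derivation:
Round 1 (k=7): L=76 R=169
Round 2 (k=49): L=169 R=44
Round 3 (k=43): L=44 R=194
Round 4 (k=39): L=194 R=185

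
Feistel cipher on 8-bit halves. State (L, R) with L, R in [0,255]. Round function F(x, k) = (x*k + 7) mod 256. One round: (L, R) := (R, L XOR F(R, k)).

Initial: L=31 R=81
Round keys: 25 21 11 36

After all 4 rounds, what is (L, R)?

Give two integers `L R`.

Round 1 (k=25): L=81 R=239
Round 2 (k=21): L=239 R=243
Round 3 (k=11): L=243 R=151
Round 4 (k=36): L=151 R=176

Answer: 151 176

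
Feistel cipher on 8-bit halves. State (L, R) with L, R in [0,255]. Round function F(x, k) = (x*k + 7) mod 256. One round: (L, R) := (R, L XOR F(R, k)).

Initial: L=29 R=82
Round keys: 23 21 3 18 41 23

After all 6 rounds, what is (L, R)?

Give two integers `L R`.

Round 1 (k=23): L=82 R=120
Round 2 (k=21): L=120 R=141
Round 3 (k=3): L=141 R=214
Round 4 (k=18): L=214 R=158
Round 5 (k=41): L=158 R=131
Round 6 (k=23): L=131 R=82

Answer: 131 82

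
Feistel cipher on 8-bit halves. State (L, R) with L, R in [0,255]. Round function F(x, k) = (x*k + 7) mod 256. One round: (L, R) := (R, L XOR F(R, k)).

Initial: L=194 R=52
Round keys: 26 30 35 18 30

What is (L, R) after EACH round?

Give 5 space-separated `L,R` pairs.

Round 1 (k=26): L=52 R=141
Round 2 (k=30): L=141 R=185
Round 3 (k=35): L=185 R=223
Round 4 (k=18): L=223 R=12
Round 5 (k=30): L=12 R=176

Answer: 52,141 141,185 185,223 223,12 12,176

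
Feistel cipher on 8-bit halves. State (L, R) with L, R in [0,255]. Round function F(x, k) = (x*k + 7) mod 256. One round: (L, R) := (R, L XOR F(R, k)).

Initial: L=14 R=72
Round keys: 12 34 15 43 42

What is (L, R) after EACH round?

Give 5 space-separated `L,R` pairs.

Round 1 (k=12): L=72 R=105
Round 2 (k=34): L=105 R=177
Round 3 (k=15): L=177 R=15
Round 4 (k=43): L=15 R=61
Round 5 (k=42): L=61 R=6

Answer: 72,105 105,177 177,15 15,61 61,6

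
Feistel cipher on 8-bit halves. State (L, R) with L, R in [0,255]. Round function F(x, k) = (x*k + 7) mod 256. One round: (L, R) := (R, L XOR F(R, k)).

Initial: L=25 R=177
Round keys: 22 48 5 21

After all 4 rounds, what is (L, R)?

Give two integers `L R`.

Answer: 113 58

Derivation:
Round 1 (k=22): L=177 R=36
Round 2 (k=48): L=36 R=118
Round 3 (k=5): L=118 R=113
Round 4 (k=21): L=113 R=58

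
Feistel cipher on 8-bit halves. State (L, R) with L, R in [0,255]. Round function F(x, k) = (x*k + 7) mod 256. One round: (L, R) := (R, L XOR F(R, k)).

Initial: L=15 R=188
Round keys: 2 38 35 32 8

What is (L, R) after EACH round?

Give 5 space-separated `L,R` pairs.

Round 1 (k=2): L=188 R=112
Round 2 (k=38): L=112 R=27
Round 3 (k=35): L=27 R=200
Round 4 (k=32): L=200 R=28
Round 5 (k=8): L=28 R=47

Answer: 188,112 112,27 27,200 200,28 28,47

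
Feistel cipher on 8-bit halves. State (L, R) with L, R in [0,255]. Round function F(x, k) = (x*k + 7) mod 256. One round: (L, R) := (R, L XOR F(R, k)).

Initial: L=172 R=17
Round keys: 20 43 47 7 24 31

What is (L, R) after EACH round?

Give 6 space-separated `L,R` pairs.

Round 1 (k=20): L=17 R=247
Round 2 (k=43): L=247 R=149
Round 3 (k=47): L=149 R=149
Round 4 (k=7): L=149 R=143
Round 5 (k=24): L=143 R=250
Round 6 (k=31): L=250 R=194

Answer: 17,247 247,149 149,149 149,143 143,250 250,194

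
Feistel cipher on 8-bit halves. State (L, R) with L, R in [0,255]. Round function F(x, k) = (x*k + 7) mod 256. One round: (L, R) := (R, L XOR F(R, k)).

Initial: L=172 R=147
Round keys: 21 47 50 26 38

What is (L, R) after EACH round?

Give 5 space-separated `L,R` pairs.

Answer: 147,186 186,190 190,153 153,47 47,152

Derivation:
Round 1 (k=21): L=147 R=186
Round 2 (k=47): L=186 R=190
Round 3 (k=50): L=190 R=153
Round 4 (k=26): L=153 R=47
Round 5 (k=38): L=47 R=152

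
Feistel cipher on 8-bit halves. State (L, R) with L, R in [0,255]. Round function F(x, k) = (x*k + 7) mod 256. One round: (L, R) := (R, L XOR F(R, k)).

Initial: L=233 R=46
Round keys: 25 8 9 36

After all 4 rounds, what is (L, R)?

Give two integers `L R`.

Answer: 244 30

Derivation:
Round 1 (k=25): L=46 R=108
Round 2 (k=8): L=108 R=73
Round 3 (k=9): L=73 R=244
Round 4 (k=36): L=244 R=30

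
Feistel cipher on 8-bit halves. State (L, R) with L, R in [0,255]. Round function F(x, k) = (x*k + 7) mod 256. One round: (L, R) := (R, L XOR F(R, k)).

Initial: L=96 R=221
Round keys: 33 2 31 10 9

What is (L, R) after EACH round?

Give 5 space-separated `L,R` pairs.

Answer: 221,228 228,18 18,209 209,35 35,147

Derivation:
Round 1 (k=33): L=221 R=228
Round 2 (k=2): L=228 R=18
Round 3 (k=31): L=18 R=209
Round 4 (k=10): L=209 R=35
Round 5 (k=9): L=35 R=147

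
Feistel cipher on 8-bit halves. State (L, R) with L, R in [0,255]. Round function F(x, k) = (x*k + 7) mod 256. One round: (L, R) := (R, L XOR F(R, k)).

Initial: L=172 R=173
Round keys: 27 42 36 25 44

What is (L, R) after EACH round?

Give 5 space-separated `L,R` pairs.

Round 1 (k=27): L=173 R=234
Round 2 (k=42): L=234 R=198
Round 3 (k=36): L=198 R=53
Round 4 (k=25): L=53 R=242
Round 5 (k=44): L=242 R=170

Answer: 173,234 234,198 198,53 53,242 242,170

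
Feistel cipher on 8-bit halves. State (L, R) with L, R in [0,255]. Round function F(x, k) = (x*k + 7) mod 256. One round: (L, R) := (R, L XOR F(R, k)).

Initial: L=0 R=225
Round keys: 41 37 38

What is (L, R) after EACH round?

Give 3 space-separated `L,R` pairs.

Round 1 (k=41): L=225 R=16
Round 2 (k=37): L=16 R=182
Round 3 (k=38): L=182 R=27

Answer: 225,16 16,182 182,27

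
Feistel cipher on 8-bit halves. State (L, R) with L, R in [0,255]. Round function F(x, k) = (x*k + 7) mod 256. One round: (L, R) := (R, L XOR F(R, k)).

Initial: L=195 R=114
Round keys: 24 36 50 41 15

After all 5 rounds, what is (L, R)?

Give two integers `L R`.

Answer: 161 67

Derivation:
Round 1 (k=24): L=114 R=116
Round 2 (k=36): L=116 R=37
Round 3 (k=50): L=37 R=53
Round 4 (k=41): L=53 R=161
Round 5 (k=15): L=161 R=67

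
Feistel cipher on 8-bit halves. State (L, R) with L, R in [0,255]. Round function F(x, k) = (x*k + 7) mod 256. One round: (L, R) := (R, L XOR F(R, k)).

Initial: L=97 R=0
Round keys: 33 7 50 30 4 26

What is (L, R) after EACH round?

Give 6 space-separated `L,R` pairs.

Round 1 (k=33): L=0 R=102
Round 2 (k=7): L=102 R=209
Round 3 (k=50): L=209 R=191
Round 4 (k=30): L=191 R=184
Round 5 (k=4): L=184 R=88
Round 6 (k=26): L=88 R=79

Answer: 0,102 102,209 209,191 191,184 184,88 88,79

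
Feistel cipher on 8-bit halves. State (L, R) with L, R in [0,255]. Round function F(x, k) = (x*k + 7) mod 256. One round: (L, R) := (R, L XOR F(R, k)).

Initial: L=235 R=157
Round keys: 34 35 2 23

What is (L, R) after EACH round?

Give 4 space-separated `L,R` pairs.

Round 1 (k=34): L=157 R=10
Round 2 (k=35): L=10 R=248
Round 3 (k=2): L=248 R=253
Round 4 (k=23): L=253 R=58

Answer: 157,10 10,248 248,253 253,58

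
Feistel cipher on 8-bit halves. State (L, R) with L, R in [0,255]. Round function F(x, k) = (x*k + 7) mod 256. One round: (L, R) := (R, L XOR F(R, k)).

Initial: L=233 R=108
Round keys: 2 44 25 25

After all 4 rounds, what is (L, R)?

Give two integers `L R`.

Answer: 68 136

Derivation:
Round 1 (k=2): L=108 R=54
Round 2 (k=44): L=54 R=35
Round 3 (k=25): L=35 R=68
Round 4 (k=25): L=68 R=136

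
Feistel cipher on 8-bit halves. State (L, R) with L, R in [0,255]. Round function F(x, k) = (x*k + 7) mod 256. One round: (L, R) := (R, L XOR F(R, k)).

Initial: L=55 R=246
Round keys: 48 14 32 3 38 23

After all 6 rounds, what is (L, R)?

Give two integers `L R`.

Answer: 34 168

Derivation:
Round 1 (k=48): L=246 R=16
Round 2 (k=14): L=16 R=17
Round 3 (k=32): L=17 R=55
Round 4 (k=3): L=55 R=189
Round 5 (k=38): L=189 R=34
Round 6 (k=23): L=34 R=168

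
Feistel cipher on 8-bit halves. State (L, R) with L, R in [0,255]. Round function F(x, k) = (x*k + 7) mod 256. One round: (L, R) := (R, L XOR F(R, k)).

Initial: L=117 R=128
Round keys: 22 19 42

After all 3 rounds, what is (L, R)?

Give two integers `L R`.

Answer: 253 251

Derivation:
Round 1 (k=22): L=128 R=114
Round 2 (k=19): L=114 R=253
Round 3 (k=42): L=253 R=251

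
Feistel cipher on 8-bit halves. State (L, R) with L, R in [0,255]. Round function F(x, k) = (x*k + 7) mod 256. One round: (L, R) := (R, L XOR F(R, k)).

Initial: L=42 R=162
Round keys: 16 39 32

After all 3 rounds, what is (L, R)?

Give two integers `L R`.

Round 1 (k=16): L=162 R=13
Round 2 (k=39): L=13 R=160
Round 3 (k=32): L=160 R=10

Answer: 160 10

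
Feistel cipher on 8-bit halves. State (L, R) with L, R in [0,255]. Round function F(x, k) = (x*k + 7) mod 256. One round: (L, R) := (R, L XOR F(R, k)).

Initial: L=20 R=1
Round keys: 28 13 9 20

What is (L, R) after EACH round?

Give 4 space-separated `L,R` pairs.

Answer: 1,55 55,211 211,69 69,184

Derivation:
Round 1 (k=28): L=1 R=55
Round 2 (k=13): L=55 R=211
Round 3 (k=9): L=211 R=69
Round 4 (k=20): L=69 R=184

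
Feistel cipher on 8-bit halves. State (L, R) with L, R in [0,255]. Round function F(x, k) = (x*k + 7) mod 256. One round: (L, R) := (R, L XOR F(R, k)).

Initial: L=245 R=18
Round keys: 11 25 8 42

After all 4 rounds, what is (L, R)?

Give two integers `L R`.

Round 1 (k=11): L=18 R=56
Round 2 (k=25): L=56 R=109
Round 3 (k=8): L=109 R=87
Round 4 (k=42): L=87 R=32

Answer: 87 32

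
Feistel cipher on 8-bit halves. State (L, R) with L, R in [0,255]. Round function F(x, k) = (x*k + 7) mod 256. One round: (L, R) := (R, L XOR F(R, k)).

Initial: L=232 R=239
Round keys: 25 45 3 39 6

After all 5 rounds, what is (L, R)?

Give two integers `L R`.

Round 1 (k=25): L=239 R=182
Round 2 (k=45): L=182 R=234
Round 3 (k=3): L=234 R=115
Round 4 (k=39): L=115 R=102
Round 5 (k=6): L=102 R=24

Answer: 102 24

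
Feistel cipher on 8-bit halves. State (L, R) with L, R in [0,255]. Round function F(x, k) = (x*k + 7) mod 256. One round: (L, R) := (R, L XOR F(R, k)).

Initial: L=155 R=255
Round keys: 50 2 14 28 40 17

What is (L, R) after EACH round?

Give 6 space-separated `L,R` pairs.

Round 1 (k=50): L=255 R=78
Round 2 (k=2): L=78 R=92
Round 3 (k=14): L=92 R=65
Round 4 (k=28): L=65 R=127
Round 5 (k=40): L=127 R=158
Round 6 (k=17): L=158 R=250

Answer: 255,78 78,92 92,65 65,127 127,158 158,250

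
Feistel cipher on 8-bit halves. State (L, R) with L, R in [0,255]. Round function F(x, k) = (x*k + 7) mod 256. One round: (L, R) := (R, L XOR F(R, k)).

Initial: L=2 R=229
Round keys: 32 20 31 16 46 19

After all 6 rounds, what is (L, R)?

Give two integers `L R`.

Answer: 57 139

Derivation:
Round 1 (k=32): L=229 R=165
Round 2 (k=20): L=165 R=14
Round 3 (k=31): L=14 R=28
Round 4 (k=16): L=28 R=201
Round 5 (k=46): L=201 R=57
Round 6 (k=19): L=57 R=139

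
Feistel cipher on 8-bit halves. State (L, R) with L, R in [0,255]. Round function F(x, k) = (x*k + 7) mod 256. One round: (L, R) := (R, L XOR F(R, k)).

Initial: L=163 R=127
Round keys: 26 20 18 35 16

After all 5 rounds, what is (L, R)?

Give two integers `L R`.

Answer: 162 174

Derivation:
Round 1 (k=26): L=127 R=78
Round 2 (k=20): L=78 R=96
Round 3 (k=18): L=96 R=137
Round 4 (k=35): L=137 R=162
Round 5 (k=16): L=162 R=174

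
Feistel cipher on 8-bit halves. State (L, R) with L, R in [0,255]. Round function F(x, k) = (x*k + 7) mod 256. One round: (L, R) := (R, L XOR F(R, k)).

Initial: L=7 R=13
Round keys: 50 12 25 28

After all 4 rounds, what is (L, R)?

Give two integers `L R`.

Answer: 175 41

Derivation:
Round 1 (k=50): L=13 R=150
Round 2 (k=12): L=150 R=2
Round 3 (k=25): L=2 R=175
Round 4 (k=28): L=175 R=41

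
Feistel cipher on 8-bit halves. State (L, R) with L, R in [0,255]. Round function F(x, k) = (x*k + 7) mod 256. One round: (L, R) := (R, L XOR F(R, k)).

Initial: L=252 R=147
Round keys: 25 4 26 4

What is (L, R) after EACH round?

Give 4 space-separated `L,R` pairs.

Round 1 (k=25): L=147 R=158
Round 2 (k=4): L=158 R=236
Round 3 (k=26): L=236 R=97
Round 4 (k=4): L=97 R=103

Answer: 147,158 158,236 236,97 97,103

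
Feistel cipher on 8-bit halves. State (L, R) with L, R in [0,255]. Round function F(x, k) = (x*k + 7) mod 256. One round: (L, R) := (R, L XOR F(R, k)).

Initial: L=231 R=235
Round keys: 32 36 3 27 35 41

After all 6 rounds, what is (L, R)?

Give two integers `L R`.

Round 1 (k=32): L=235 R=128
Round 2 (k=36): L=128 R=236
Round 3 (k=3): L=236 R=75
Round 4 (k=27): L=75 R=28
Round 5 (k=35): L=28 R=144
Round 6 (k=41): L=144 R=11

Answer: 144 11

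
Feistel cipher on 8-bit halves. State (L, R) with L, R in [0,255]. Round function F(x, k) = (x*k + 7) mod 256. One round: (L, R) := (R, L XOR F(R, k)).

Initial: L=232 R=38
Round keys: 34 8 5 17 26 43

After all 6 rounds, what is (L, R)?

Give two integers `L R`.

Answer: 82 34

Derivation:
Round 1 (k=34): L=38 R=251
Round 2 (k=8): L=251 R=249
Round 3 (k=5): L=249 R=31
Round 4 (k=17): L=31 R=239
Round 5 (k=26): L=239 R=82
Round 6 (k=43): L=82 R=34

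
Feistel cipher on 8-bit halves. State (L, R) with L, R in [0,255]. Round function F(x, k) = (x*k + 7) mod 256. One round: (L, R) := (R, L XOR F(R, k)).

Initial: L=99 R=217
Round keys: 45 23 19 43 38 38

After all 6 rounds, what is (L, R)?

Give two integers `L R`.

Answer: 140 64

Derivation:
Round 1 (k=45): L=217 R=79
Round 2 (k=23): L=79 R=249
Round 3 (k=19): L=249 R=205
Round 4 (k=43): L=205 R=143
Round 5 (k=38): L=143 R=140
Round 6 (k=38): L=140 R=64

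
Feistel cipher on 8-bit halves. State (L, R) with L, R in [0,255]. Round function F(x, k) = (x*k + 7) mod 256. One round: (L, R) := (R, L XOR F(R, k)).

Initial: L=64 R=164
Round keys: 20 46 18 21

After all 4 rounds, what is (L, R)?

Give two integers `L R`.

Answer: 102 232

Derivation:
Round 1 (k=20): L=164 R=151
Round 2 (k=46): L=151 R=141
Round 3 (k=18): L=141 R=102
Round 4 (k=21): L=102 R=232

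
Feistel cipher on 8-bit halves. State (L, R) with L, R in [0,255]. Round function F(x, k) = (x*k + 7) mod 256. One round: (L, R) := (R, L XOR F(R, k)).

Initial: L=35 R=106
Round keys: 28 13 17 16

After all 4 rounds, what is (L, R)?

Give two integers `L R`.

Round 1 (k=28): L=106 R=188
Round 2 (k=13): L=188 R=249
Round 3 (k=17): L=249 R=44
Round 4 (k=16): L=44 R=62

Answer: 44 62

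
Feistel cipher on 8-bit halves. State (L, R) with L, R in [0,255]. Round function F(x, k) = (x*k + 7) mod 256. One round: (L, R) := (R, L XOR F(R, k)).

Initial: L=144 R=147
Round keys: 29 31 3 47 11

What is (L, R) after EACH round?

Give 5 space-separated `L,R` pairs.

Round 1 (k=29): L=147 R=62
Round 2 (k=31): L=62 R=26
Round 3 (k=3): L=26 R=107
Round 4 (k=47): L=107 R=182
Round 5 (k=11): L=182 R=178

Answer: 147,62 62,26 26,107 107,182 182,178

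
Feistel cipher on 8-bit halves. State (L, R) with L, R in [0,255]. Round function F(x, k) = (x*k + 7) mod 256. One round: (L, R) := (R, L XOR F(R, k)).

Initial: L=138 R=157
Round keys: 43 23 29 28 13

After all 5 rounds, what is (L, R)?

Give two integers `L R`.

Round 1 (k=43): L=157 R=236
Round 2 (k=23): L=236 R=166
Round 3 (k=29): L=166 R=57
Round 4 (k=28): L=57 R=229
Round 5 (k=13): L=229 R=145

Answer: 229 145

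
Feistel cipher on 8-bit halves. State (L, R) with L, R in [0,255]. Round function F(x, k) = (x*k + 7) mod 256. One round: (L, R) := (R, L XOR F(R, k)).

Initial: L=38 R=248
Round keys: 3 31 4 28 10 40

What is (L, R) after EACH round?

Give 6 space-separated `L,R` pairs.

Round 1 (k=3): L=248 R=201
Round 2 (k=31): L=201 R=166
Round 3 (k=4): L=166 R=86
Round 4 (k=28): L=86 R=201
Round 5 (k=10): L=201 R=183
Round 6 (k=40): L=183 R=86

Answer: 248,201 201,166 166,86 86,201 201,183 183,86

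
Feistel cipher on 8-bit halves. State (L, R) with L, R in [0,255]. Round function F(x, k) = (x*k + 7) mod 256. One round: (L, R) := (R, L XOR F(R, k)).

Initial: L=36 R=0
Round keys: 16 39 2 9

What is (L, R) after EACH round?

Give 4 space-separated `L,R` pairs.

Answer: 0,35 35,92 92,156 156,223

Derivation:
Round 1 (k=16): L=0 R=35
Round 2 (k=39): L=35 R=92
Round 3 (k=2): L=92 R=156
Round 4 (k=9): L=156 R=223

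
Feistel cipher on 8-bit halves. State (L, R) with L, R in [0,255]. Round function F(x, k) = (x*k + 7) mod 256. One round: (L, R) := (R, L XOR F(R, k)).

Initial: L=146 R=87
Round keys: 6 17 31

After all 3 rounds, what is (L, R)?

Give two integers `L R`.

Round 1 (k=6): L=87 R=131
Round 2 (k=17): L=131 R=237
Round 3 (k=31): L=237 R=57

Answer: 237 57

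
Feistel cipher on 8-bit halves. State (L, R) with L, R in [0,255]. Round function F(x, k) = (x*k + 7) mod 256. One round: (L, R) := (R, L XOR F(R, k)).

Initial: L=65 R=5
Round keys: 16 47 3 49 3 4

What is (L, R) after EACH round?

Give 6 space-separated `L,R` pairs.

Round 1 (k=16): L=5 R=22
Round 2 (k=47): L=22 R=20
Round 3 (k=3): L=20 R=85
Round 4 (k=49): L=85 R=88
Round 5 (k=3): L=88 R=90
Round 6 (k=4): L=90 R=55

Answer: 5,22 22,20 20,85 85,88 88,90 90,55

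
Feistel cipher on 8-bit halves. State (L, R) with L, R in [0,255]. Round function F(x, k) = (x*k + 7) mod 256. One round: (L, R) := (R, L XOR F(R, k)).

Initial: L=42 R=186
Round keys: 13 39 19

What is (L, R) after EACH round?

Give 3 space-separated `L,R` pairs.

Answer: 186,83 83,22 22,250

Derivation:
Round 1 (k=13): L=186 R=83
Round 2 (k=39): L=83 R=22
Round 3 (k=19): L=22 R=250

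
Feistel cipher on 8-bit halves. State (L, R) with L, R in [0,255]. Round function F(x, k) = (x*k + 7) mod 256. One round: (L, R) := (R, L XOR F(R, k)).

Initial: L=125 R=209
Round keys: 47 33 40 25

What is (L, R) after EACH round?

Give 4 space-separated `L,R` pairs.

Answer: 209,27 27,83 83,228 228,24

Derivation:
Round 1 (k=47): L=209 R=27
Round 2 (k=33): L=27 R=83
Round 3 (k=40): L=83 R=228
Round 4 (k=25): L=228 R=24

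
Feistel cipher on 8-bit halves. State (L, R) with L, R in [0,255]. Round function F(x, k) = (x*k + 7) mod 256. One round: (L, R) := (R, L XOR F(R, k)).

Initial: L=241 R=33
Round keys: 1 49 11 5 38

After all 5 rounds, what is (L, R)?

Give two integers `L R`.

Round 1 (k=1): L=33 R=217
Round 2 (k=49): L=217 R=177
Round 3 (k=11): L=177 R=123
Round 4 (k=5): L=123 R=223
Round 5 (k=38): L=223 R=90

Answer: 223 90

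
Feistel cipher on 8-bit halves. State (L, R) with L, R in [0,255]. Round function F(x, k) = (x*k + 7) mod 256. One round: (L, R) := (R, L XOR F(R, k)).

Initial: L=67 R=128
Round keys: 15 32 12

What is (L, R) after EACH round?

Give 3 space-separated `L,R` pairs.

Round 1 (k=15): L=128 R=196
Round 2 (k=32): L=196 R=7
Round 3 (k=12): L=7 R=159

Answer: 128,196 196,7 7,159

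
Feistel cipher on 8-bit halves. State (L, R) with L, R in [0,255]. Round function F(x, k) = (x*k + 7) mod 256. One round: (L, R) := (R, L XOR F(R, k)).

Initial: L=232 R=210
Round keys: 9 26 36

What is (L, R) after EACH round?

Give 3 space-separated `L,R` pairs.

Round 1 (k=9): L=210 R=129
Round 2 (k=26): L=129 R=243
Round 3 (k=36): L=243 R=178

Answer: 210,129 129,243 243,178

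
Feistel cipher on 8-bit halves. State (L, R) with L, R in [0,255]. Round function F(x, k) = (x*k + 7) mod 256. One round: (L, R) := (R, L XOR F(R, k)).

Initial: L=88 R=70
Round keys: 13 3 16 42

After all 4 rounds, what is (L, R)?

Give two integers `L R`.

Round 1 (k=13): L=70 R=205
Round 2 (k=3): L=205 R=40
Round 3 (k=16): L=40 R=74
Round 4 (k=42): L=74 R=3

Answer: 74 3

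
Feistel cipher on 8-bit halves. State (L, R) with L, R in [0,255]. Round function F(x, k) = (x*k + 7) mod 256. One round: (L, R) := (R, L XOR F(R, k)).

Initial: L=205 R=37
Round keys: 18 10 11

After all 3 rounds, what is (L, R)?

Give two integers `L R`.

Round 1 (k=18): L=37 R=108
Round 2 (k=10): L=108 R=26
Round 3 (k=11): L=26 R=73

Answer: 26 73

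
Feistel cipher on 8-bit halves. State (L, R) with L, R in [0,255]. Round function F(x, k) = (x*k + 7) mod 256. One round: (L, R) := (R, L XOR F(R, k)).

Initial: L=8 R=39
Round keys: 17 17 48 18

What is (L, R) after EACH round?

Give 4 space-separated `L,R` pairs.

Round 1 (k=17): L=39 R=150
Round 2 (k=17): L=150 R=218
Round 3 (k=48): L=218 R=113
Round 4 (k=18): L=113 R=35

Answer: 39,150 150,218 218,113 113,35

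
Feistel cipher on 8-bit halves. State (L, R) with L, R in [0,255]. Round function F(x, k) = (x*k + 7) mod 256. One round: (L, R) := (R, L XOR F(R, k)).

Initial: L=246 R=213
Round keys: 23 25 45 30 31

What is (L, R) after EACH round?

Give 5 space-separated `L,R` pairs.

Answer: 213,220 220,86 86,249 249,99 99,253

Derivation:
Round 1 (k=23): L=213 R=220
Round 2 (k=25): L=220 R=86
Round 3 (k=45): L=86 R=249
Round 4 (k=30): L=249 R=99
Round 5 (k=31): L=99 R=253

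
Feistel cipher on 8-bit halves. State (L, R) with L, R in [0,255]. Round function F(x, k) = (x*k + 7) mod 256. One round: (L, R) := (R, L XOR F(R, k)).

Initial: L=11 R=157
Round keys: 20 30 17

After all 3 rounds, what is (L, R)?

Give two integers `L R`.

Round 1 (k=20): L=157 R=64
Round 2 (k=30): L=64 R=26
Round 3 (k=17): L=26 R=129

Answer: 26 129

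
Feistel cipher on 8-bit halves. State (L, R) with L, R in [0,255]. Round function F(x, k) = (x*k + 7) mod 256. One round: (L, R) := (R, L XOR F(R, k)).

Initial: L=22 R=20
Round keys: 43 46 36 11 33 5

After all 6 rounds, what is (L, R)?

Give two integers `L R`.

Answer: 17 180

Derivation:
Round 1 (k=43): L=20 R=117
Round 2 (k=46): L=117 R=25
Round 3 (k=36): L=25 R=254
Round 4 (k=11): L=254 R=232
Round 5 (k=33): L=232 R=17
Round 6 (k=5): L=17 R=180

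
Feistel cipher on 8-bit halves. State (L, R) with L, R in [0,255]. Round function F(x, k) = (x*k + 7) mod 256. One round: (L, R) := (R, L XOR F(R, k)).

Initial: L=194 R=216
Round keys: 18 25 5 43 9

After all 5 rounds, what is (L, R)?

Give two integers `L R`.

Answer: 149 82

Derivation:
Round 1 (k=18): L=216 R=245
Round 2 (k=25): L=245 R=44
Round 3 (k=5): L=44 R=22
Round 4 (k=43): L=22 R=149
Round 5 (k=9): L=149 R=82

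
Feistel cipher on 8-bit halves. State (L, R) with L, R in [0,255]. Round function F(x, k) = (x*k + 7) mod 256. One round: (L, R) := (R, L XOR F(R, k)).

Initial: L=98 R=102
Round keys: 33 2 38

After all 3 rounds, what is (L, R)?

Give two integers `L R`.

Answer: 195 182

Derivation:
Round 1 (k=33): L=102 R=79
Round 2 (k=2): L=79 R=195
Round 3 (k=38): L=195 R=182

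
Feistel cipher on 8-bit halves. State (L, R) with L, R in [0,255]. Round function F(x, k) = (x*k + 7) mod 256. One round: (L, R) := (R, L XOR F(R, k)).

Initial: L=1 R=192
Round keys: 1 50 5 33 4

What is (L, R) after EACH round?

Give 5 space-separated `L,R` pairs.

Round 1 (k=1): L=192 R=198
Round 2 (k=50): L=198 R=115
Round 3 (k=5): L=115 R=128
Round 4 (k=33): L=128 R=244
Round 5 (k=4): L=244 R=87

Answer: 192,198 198,115 115,128 128,244 244,87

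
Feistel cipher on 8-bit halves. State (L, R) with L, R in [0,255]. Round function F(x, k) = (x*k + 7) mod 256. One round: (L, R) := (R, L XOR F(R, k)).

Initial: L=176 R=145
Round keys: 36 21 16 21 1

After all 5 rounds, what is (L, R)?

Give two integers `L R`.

Round 1 (k=36): L=145 R=219
Round 2 (k=21): L=219 R=111
Round 3 (k=16): L=111 R=44
Round 4 (k=21): L=44 R=204
Round 5 (k=1): L=204 R=255

Answer: 204 255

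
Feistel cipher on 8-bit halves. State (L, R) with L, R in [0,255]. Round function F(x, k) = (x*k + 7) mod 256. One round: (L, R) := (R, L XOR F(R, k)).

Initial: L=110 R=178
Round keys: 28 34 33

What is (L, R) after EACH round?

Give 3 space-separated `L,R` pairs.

Round 1 (k=28): L=178 R=17
Round 2 (k=34): L=17 R=251
Round 3 (k=33): L=251 R=115

Answer: 178,17 17,251 251,115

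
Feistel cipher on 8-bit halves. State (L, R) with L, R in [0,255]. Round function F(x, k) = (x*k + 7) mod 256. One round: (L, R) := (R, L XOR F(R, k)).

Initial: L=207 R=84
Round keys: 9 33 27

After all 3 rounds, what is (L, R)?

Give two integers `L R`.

Round 1 (k=9): L=84 R=52
Round 2 (k=33): L=52 R=239
Round 3 (k=27): L=239 R=8

Answer: 239 8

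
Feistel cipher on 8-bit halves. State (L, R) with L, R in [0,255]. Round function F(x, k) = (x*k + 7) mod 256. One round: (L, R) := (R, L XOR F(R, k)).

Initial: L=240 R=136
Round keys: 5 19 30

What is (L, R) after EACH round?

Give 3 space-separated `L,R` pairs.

Answer: 136,95 95,156 156,16

Derivation:
Round 1 (k=5): L=136 R=95
Round 2 (k=19): L=95 R=156
Round 3 (k=30): L=156 R=16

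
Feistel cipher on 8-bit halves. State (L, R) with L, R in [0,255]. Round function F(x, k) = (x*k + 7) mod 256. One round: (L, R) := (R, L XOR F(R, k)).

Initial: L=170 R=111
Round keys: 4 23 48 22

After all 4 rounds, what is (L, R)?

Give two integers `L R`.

Answer: 222 2

Derivation:
Round 1 (k=4): L=111 R=105
Round 2 (k=23): L=105 R=25
Round 3 (k=48): L=25 R=222
Round 4 (k=22): L=222 R=2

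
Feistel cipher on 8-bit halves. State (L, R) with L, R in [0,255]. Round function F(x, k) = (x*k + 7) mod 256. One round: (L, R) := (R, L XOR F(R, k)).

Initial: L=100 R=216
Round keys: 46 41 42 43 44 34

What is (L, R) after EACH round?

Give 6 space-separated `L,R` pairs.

Answer: 216,179 179,106 106,216 216,37 37,187 187,248

Derivation:
Round 1 (k=46): L=216 R=179
Round 2 (k=41): L=179 R=106
Round 3 (k=42): L=106 R=216
Round 4 (k=43): L=216 R=37
Round 5 (k=44): L=37 R=187
Round 6 (k=34): L=187 R=248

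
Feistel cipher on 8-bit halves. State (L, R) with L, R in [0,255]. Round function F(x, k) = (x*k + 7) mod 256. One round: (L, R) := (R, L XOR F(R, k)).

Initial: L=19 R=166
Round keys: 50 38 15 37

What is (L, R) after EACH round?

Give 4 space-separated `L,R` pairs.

Answer: 166,96 96,225 225,86 86,148

Derivation:
Round 1 (k=50): L=166 R=96
Round 2 (k=38): L=96 R=225
Round 3 (k=15): L=225 R=86
Round 4 (k=37): L=86 R=148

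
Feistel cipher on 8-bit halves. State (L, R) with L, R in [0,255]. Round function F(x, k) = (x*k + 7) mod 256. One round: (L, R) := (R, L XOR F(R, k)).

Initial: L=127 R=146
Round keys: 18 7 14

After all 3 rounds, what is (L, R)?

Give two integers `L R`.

Round 1 (k=18): L=146 R=52
Round 2 (k=7): L=52 R=225
Round 3 (k=14): L=225 R=97

Answer: 225 97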